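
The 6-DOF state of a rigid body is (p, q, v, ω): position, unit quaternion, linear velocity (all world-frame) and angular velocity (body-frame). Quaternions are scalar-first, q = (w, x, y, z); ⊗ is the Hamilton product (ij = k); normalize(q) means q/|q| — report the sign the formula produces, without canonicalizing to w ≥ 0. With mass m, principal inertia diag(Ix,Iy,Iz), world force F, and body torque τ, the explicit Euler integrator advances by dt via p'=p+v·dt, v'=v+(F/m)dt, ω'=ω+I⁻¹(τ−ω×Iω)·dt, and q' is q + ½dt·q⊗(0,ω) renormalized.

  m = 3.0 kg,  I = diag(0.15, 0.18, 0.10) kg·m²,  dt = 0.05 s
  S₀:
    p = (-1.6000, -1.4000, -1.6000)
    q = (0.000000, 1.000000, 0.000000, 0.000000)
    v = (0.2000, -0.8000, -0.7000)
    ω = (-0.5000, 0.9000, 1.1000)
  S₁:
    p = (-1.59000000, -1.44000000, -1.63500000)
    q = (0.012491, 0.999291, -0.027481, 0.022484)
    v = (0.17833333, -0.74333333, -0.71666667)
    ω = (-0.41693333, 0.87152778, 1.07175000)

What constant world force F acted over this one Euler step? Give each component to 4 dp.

F = (-1.3000, 3.4000, -1.0000)

velocity change Δv = (-0.02166667, 0.05666667, -0.01666667)
m·(v₁−v₀)/dt = (-1.3000, 3.4000, -1.0000)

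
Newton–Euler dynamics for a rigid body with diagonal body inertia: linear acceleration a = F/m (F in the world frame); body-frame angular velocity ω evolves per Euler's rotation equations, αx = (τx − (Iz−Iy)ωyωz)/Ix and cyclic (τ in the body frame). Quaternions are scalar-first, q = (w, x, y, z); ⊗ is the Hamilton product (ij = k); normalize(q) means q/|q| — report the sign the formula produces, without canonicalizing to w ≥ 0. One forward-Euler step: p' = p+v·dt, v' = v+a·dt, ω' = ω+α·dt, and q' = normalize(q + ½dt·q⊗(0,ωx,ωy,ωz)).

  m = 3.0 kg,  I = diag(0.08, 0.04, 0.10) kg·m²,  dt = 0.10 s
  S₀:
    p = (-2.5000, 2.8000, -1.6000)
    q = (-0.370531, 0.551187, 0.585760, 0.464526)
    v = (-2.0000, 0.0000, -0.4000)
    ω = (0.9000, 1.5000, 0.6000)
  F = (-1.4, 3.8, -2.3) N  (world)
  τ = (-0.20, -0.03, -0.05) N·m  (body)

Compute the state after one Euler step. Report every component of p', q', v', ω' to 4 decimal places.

precession coupling ω×(Iω) = (0.0540, -0.0108, -0.0540)
(τ − ω×Iω)/I = (-3.1750, -0.4800, 0.0400)
ω + α·dt = (0.5825, 1.4520, 0.6040)
2q̇ = q⊗(0,ω) = (-1.6534239, -0.6788109, -0.4684353, 0.0772779)
q' = normalize(q + ½dt·q⊗(0,ω)) = (-0.4513, 0.5150, 0.5599, 0.4664)
a = (-0.4667, 1.2667, -0.7667)
p + v·dt = (-2.7000, 2.8000, -1.6400)
v' = v + a·dt = (-2.0467, 0.1267, -0.4767)

p' = (-2.7000, 2.8000, -1.6400)
q' = (-0.4513, 0.5150, 0.5599, 0.4664)
v' = (-2.0467, 0.1267, -0.4767)
ω' = (0.5825, 1.4520, 0.6040)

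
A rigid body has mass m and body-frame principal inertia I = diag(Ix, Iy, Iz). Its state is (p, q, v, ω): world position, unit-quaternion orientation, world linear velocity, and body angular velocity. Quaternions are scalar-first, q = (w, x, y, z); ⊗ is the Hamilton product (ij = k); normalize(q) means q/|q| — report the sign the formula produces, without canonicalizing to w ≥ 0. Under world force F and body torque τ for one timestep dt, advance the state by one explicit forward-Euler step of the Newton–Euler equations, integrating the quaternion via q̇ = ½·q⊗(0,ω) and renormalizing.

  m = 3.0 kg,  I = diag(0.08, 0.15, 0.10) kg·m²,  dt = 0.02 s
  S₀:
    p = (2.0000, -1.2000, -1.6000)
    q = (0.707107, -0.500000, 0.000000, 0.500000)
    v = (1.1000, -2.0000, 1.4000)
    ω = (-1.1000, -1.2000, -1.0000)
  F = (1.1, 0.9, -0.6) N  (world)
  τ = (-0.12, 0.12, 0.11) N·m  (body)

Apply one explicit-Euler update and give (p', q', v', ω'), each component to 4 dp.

p' = (2.0220, -1.2400, -1.5720)
q' = (0.7065, -0.5017, -0.0190, 0.4988)
v' = (1.1073, -1.9940, 1.3960)
ω' = (-1.1150, -1.1811, -0.9965)

gyro term ω×Iω = (-0.0600, -0.0220, 0.0924)
angular accel α = (-0.7500, 0.9467, 0.1760)
new body rate ω' = (-1.1150, -1.1811, -0.9965)
Hamilton product q⊗(0,ω) = (-0.0500000, -0.1778177, -1.8985284, -0.1071070)
q + ½dt·q⊗(0,ω), renormalized = (0.7065, -0.5017, -0.0190, 0.4988)
a = F/m = (0.3667, 0.3000, -0.2000)
p + v·dt = (2.0220, -1.2400, -1.5720)
v' = v + a·dt = (1.1073, -1.9940, 1.3960)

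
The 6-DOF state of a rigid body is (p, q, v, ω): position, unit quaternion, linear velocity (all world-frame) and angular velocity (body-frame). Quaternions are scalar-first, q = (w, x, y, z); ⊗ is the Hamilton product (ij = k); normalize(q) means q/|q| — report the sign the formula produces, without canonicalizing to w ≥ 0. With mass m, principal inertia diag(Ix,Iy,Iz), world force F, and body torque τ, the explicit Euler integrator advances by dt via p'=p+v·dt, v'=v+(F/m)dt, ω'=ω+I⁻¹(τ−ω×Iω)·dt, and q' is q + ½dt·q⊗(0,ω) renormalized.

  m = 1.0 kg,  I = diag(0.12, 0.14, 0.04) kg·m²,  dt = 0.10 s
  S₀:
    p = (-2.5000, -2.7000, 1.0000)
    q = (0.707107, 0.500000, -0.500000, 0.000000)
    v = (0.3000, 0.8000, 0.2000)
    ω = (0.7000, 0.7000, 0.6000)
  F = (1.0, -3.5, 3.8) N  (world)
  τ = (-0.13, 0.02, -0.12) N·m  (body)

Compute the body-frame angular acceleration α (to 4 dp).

gyro term ω×Iω = (-0.0420, 0.0336, 0.0098)
angular accel α = (-0.7333, -0.0971, -3.2450)

α = (-0.7333, -0.0971, -3.2450)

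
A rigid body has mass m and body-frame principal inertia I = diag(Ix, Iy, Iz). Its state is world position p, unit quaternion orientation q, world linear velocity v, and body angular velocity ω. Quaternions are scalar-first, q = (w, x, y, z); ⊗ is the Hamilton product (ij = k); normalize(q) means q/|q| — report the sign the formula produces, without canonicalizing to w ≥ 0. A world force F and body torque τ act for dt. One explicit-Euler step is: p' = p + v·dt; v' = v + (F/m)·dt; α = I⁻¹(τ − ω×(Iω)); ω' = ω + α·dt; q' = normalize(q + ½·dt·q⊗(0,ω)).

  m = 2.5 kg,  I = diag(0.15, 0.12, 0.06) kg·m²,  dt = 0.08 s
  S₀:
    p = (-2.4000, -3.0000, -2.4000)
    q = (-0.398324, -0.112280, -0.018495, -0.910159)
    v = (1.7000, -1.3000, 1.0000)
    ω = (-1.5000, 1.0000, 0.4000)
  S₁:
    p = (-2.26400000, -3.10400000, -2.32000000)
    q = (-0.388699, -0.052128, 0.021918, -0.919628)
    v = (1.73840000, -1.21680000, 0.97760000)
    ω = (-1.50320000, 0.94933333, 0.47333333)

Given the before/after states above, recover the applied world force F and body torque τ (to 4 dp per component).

F = (1.2000, 2.6000, -0.7000)
τ = (-0.0300, -0.1300, 0.1000)

rate change Δω = (-0.00320000, -0.05066667, 0.07333333)
τ = I·(Δω/dt) + ω₀×(Iω₀) = (-0.0300, -0.1300, 0.1000)
v₁ − v₀ = (0.03840000, 0.08320000, -0.02240000)
m·(v₁−v₀)/dt = (1.2000, 2.6000, -0.7000)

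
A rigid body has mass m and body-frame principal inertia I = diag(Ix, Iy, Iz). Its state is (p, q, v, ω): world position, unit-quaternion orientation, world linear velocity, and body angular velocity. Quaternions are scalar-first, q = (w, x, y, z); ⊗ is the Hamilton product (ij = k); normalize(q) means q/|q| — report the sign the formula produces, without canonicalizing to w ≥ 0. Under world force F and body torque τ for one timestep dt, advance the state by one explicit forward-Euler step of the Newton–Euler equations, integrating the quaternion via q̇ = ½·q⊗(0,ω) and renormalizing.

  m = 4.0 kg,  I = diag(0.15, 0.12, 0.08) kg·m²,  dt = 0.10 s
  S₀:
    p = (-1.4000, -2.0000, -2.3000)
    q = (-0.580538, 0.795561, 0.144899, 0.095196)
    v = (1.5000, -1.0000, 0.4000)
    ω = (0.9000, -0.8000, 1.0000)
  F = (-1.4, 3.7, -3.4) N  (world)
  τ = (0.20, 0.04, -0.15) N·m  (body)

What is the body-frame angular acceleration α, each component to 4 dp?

α = (1.1200, -0.1917, -2.1450)

precession coupling ω×(Iω) = (0.0320, 0.0630, 0.0216)
(τ − ω×Iω)/I = (1.1200, -0.1917, -2.1450)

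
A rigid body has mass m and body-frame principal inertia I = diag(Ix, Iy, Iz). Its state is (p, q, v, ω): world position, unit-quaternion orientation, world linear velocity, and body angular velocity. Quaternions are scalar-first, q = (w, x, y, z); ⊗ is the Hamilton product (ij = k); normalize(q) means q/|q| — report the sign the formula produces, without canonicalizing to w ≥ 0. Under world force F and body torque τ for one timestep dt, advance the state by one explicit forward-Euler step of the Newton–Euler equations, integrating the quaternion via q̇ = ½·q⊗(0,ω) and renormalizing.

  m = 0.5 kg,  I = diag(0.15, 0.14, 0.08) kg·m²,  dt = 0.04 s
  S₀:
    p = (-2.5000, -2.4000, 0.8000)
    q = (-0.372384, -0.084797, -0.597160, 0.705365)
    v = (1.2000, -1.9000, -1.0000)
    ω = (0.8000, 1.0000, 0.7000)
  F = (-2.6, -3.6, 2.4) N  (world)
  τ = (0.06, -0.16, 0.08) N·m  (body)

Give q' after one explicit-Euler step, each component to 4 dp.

2q̇ = q⊗(0,ω) = (0.1712421, -1.4212842, 0.2512659, 0.1322622)
q' = normalize(q + ½dt·q⊗(0,ω)) = (-0.3688, -0.1132, -0.5919, 0.7077)

q' = (-0.3688, -0.1132, -0.5919, 0.7077)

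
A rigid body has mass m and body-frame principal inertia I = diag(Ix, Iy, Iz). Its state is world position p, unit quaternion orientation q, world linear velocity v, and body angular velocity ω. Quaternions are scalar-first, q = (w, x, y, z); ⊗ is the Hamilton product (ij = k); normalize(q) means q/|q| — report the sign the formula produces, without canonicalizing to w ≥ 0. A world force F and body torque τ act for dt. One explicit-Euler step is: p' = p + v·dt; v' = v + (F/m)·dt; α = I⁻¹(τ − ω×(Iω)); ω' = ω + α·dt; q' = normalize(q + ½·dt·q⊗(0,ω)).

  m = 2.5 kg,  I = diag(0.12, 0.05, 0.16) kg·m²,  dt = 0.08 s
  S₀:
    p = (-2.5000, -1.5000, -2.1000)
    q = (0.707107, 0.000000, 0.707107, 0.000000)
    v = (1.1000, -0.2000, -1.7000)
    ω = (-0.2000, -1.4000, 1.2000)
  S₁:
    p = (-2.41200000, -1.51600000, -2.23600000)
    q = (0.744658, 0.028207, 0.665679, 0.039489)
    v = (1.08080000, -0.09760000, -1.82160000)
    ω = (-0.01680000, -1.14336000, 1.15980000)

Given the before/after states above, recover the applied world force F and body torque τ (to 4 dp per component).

F = (-0.6000, 3.2000, -3.8000)
τ = (0.0900, 0.1700, -0.1000)

v₁ − v₀ = (-0.01920000, 0.10240000, -0.12160000)
applied force F = (-0.6000, 3.2000, -3.8000)
ω₁ − ω₀ = (0.18320000, 0.25664000, -0.04020000)
ω₀×(Iω₀) = (-0.1848, 0.0096, -0.0196)
τ = I·(Δω/dt) + ω₀×(Iω₀) = (0.0900, 0.1700, -0.1000)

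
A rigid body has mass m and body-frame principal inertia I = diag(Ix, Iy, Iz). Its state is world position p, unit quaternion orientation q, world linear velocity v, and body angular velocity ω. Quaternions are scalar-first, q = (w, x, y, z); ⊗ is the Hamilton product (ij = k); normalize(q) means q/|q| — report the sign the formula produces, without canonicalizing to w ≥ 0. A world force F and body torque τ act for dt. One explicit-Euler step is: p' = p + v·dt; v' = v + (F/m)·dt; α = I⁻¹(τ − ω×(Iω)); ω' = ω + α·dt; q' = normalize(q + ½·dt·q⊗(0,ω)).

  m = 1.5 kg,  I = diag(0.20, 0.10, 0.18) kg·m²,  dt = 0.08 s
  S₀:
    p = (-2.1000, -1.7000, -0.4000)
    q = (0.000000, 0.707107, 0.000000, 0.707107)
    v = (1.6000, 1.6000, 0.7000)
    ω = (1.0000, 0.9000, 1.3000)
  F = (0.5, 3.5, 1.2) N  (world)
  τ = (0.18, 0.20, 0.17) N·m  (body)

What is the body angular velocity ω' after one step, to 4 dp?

gyro term ω×Iω = (0.0936, 0.0260, -0.0900)
α = I⁻¹(τ − ω×Iω) = (0.4320, 1.7400, 1.4444)
new body rate ω' = (1.0346, 1.0392, 1.4156)

ω' = (1.0346, 1.0392, 1.4156)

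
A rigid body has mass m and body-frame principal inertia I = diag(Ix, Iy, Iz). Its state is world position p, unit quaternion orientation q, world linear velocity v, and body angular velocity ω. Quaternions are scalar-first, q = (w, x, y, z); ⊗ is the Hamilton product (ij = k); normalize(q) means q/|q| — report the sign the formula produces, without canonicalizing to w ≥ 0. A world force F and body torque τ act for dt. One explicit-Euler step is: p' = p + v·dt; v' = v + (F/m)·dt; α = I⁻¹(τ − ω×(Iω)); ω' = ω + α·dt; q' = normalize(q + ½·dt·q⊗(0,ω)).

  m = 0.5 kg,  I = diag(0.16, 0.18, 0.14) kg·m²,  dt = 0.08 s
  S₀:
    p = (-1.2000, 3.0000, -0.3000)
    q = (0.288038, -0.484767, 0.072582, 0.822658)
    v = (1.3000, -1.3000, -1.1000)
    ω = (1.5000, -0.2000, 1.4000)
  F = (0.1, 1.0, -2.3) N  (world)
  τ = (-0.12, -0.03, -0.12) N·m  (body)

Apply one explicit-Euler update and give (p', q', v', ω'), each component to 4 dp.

p' = (-1.0960, 2.8960, -0.3880)
q' = (0.2707, -0.4553, 0.1463, 0.8355)
v' = (1.3160, -1.1400, -1.4680)
ω' = (1.4344, -0.2320, 1.3349)

α = I⁻¹(τ − ω×Iω) = (-0.8200, -0.4000, -0.8143)
ω + α·dt = (1.4344, -0.2320, 1.3349)
q⊗(0,ω) = (-0.4100543, 0.6982034, 1.8550532, 0.3913336)
updated quaternion q' = (0.2707, -0.4553, 0.1463, 0.8355)
a = F/m = (0.2000, 2.0000, -4.6000)
p' = p + v·dt = (-1.0960, 2.8960, -0.3880)
v + (F/m)dt = (1.3160, -1.1400, -1.4680)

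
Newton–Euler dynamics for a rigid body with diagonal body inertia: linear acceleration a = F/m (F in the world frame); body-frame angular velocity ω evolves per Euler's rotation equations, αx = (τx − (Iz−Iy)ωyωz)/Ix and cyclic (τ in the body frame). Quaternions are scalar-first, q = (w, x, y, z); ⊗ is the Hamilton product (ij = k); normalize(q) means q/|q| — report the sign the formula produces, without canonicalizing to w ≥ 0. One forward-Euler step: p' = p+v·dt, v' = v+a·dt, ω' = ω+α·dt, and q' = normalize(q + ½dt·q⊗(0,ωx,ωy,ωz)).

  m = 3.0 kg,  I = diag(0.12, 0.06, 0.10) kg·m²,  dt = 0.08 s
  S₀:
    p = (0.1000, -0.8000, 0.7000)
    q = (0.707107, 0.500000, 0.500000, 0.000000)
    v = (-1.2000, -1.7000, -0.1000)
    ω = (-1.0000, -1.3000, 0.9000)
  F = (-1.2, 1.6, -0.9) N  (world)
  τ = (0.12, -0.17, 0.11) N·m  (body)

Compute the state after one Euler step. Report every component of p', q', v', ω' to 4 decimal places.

p' = (0.0040, -0.9360, 0.6920)
q' = (0.7510, 0.4884, 0.4440, 0.0194)
v' = (-1.2320, -1.6573, -0.1240)
ω' = (-0.8888, -1.5027, 1.0504)

new position p' = (0.0040, -0.9360, 0.6920)
v' = v + a·dt = (-1.2320, -1.6573, -0.1240)
precession coupling ω×(Iω) = (-0.0468, -0.0180, -0.0780)
(τ − ω×Iω)/I = (1.3900, -2.5333, 1.8800)
new body rate ω' = (-0.8888, -1.5027, 1.0504)
2q̇ = q⊗(0,ω) = (1.1500000, -0.2571070, -1.3692391, 0.4863963)
q' = normalize(q + ½dt·q⊗(0,ω)) = (0.7510, 0.4884, 0.4440, 0.0194)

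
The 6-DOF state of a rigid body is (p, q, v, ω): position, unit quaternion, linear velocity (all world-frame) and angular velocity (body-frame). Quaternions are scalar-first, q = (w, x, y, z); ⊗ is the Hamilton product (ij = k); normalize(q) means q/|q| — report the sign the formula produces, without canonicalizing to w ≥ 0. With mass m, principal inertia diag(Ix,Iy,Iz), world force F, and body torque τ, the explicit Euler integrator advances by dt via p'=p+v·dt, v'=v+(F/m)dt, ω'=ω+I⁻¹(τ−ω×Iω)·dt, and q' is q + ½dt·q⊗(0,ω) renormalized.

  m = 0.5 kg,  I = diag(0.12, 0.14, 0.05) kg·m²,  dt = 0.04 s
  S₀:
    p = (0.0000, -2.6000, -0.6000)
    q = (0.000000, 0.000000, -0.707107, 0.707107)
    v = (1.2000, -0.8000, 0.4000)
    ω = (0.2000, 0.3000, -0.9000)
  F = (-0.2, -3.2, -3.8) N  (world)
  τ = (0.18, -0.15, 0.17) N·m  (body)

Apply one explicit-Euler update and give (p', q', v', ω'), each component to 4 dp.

p' = (0.0480, -2.6320, -0.5840)
q' = (0.0170, 0.0085, -0.7041, 0.7098)
v' = (1.1840, -1.0560, 0.0960)
ω' = (0.2519, 0.2607, -0.7650)

linear accel F/m = (-0.4000, -6.4000, -7.6000)
p' = p + v·dt = (0.0480, -2.6320, -0.5840)
v' = v + a·dt = (1.1840, -1.0560, 0.0960)
gyro term ω×Iω = (0.0243, -0.0126, 0.0012)
(τ − ω×Iω)/I = (1.2975, -0.9814, 3.3760)
ω + α·dt = (0.2519, 0.2607, -0.7650)
Hamilton product q⊗(0,ω) = (0.8485284, 0.4242642, 0.1414214, 0.1414214)
q + ½dt·q⊗(0,ω), renormalized = (0.0170, 0.0085, -0.7041, 0.7098)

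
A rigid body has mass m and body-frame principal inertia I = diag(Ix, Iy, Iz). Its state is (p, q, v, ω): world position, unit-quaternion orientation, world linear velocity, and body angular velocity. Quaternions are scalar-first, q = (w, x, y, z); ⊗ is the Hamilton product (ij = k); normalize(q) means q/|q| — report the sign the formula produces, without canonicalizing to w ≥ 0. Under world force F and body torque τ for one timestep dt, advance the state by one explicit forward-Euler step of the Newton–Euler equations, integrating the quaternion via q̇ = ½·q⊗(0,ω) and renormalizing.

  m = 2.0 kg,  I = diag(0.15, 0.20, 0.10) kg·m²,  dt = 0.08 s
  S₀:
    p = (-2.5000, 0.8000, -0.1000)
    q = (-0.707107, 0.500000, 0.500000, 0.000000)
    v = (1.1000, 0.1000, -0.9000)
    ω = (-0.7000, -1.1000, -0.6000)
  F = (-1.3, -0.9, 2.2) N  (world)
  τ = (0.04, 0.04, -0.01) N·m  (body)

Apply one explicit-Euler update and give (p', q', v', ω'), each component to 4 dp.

precession coupling ω×(Iω) = (-0.0660, 0.0210, 0.0385)
α = I⁻¹(τ − ω×Iω) = (0.7067, 0.0950, -0.4850)
ω' = ω + α·dt = (-0.6435, -1.0924, -0.6388)
Hamilton product q⊗(0,ω) = (0.9000000, 0.1949749, 1.0778177, 0.2242642)
updated quaternion q' = (-0.6700, 0.5070, 0.5422, 0.0090)
linear accel F/m = (-0.6500, -0.4500, 1.1000)
new position p' = (-2.4120, 0.8080, -0.1720)
v' = v + a·dt = (1.0480, 0.0640, -0.8120)

p' = (-2.4120, 0.8080, -0.1720)
q' = (-0.6700, 0.5070, 0.5422, 0.0090)
v' = (1.0480, 0.0640, -0.8120)
ω' = (-0.6435, -1.0924, -0.6388)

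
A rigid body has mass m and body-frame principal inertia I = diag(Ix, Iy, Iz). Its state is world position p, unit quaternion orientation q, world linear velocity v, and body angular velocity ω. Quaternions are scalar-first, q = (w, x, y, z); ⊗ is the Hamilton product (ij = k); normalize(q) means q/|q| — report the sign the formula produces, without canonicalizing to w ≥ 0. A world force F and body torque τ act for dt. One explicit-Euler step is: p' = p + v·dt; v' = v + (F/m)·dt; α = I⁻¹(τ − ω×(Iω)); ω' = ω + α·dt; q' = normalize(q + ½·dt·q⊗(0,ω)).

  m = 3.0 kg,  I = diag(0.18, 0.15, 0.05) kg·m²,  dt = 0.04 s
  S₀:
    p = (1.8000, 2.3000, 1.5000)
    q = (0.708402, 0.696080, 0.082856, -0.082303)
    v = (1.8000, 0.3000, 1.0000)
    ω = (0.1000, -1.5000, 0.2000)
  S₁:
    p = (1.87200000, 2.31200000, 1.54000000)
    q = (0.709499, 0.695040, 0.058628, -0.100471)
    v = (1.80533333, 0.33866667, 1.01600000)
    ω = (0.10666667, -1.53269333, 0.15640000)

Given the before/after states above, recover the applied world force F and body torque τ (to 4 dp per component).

F = (0.4000, 2.9000, 1.2000)
τ = (0.0600, -0.1200, -0.0500)

Δω = ω₁−ω₀ = (0.00666667, -0.03269333, -0.04360000)
precession coupling = (0.0300, 0.0026, 0.0045)
τ = I·(Δω/dt) + ω₀×(Iω₀) = (0.0600, -0.1200, -0.0500)
velocity change Δv = (0.00533333, 0.03866667, 0.01600000)
m·(v₁−v₀)/dt = (0.4000, 2.9000, 1.2000)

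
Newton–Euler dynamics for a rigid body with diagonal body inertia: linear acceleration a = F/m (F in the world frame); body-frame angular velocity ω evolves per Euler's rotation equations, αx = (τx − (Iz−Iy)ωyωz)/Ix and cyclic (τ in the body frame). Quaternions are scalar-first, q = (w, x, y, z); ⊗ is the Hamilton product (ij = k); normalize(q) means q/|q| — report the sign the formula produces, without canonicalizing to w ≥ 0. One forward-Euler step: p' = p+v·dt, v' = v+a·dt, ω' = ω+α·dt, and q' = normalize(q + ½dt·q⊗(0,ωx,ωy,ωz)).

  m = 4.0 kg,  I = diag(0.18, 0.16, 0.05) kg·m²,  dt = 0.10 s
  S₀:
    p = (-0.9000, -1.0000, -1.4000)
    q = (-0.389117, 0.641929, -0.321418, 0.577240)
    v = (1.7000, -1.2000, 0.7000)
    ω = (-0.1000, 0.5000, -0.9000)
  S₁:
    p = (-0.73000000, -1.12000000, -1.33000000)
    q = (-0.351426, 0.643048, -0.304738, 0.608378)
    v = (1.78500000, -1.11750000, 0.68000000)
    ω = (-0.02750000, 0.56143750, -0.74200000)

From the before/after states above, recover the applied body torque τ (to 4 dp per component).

τ = (0.1800, 0.1100, 0.0800)

rate change Δω = (0.07250000, 0.06143750, 0.15800000)
applied torque τ = (0.1800, 0.1100, 0.0800)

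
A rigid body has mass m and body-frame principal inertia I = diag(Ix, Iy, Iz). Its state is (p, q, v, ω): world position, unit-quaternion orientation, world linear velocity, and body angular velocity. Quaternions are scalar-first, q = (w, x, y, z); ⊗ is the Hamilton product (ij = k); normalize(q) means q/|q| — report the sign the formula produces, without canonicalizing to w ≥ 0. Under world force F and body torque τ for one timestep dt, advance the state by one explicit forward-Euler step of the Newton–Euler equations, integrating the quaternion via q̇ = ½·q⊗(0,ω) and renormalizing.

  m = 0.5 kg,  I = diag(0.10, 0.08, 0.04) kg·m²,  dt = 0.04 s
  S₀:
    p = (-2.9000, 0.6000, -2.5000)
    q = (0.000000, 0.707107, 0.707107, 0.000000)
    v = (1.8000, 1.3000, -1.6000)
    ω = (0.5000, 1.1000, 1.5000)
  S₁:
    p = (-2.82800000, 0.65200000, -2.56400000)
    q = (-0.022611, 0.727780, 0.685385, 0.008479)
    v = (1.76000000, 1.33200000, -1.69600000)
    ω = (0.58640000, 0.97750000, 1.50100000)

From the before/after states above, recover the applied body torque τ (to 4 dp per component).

τ = (0.1500, -0.2000, -0.0100)

ω₁ − ω₀ = (0.08640000, -0.12250000, 0.00100000)
applied torque τ = (0.1500, -0.2000, -0.0100)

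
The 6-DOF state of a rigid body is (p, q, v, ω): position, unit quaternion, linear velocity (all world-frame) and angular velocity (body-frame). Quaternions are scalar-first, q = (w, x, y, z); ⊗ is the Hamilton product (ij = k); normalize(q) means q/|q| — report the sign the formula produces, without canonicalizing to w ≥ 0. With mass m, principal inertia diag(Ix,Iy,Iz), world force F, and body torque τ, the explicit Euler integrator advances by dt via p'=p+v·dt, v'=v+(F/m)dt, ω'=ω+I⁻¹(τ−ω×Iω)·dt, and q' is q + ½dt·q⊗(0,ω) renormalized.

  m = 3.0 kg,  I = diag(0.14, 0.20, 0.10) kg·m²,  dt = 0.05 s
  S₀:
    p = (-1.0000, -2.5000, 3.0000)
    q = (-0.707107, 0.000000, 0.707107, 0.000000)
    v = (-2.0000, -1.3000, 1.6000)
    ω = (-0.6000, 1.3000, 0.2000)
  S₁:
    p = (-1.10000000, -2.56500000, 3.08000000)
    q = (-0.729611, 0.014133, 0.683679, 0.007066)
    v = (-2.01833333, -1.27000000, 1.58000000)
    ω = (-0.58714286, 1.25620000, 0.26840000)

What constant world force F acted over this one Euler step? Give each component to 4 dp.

Δv = v₁−v₀ = (-0.01833333, 0.03000000, -0.02000000)
m·(v₁−v₀)/dt = (-1.1000, 1.8000, -1.2000)

F = (-1.1000, 1.8000, -1.2000)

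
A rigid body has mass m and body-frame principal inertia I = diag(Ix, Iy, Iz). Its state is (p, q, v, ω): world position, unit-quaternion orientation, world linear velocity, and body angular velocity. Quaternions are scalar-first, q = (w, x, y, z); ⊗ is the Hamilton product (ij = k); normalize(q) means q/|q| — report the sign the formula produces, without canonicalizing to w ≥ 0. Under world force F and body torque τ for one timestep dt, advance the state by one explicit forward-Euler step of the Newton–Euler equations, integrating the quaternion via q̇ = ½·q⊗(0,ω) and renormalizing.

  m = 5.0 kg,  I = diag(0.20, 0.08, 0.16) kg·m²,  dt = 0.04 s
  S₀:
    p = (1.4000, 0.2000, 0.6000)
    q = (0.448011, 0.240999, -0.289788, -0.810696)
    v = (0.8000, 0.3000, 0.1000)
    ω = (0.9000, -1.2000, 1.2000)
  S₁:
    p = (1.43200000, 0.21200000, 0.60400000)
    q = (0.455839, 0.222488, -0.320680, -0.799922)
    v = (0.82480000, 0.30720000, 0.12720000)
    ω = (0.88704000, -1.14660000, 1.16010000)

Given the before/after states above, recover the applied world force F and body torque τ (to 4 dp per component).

F = (3.1000, 0.9000, 3.4000)
τ = (-0.1800, 0.1500, -0.0300)

v₁ − v₀ = (0.02480000, 0.00720000, 0.02720000)
applied force F = (3.1000, 0.9000, 3.4000)
rate change Δω = (-0.01296000, 0.05340000, -0.03990000)
precession coupling = (-0.1152, 0.0432, 0.1296)
τ = I·(Δω/dt) + ω₀×(Iω₀) = (-0.1800, 0.1500, -0.0300)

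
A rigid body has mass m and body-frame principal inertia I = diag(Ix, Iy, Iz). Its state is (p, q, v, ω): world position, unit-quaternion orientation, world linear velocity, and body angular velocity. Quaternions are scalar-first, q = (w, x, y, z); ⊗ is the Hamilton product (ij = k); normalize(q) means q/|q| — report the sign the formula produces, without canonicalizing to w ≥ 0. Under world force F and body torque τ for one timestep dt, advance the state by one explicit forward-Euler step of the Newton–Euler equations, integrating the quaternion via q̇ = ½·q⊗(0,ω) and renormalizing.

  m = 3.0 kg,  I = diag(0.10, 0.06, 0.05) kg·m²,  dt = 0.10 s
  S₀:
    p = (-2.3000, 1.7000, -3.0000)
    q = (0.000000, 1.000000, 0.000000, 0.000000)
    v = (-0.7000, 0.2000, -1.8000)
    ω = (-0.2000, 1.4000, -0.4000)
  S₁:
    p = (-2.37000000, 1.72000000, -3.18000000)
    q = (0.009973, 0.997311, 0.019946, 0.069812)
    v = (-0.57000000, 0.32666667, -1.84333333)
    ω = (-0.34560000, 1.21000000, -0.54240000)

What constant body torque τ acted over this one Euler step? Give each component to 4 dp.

τ = (-0.1400, -0.1100, -0.0600)

rate change Δω = (-0.14560000, -0.19000000, -0.14240000)
τ = I·(Δω/dt) + ω₀×(Iω₀) = (-0.1400, -0.1100, -0.0600)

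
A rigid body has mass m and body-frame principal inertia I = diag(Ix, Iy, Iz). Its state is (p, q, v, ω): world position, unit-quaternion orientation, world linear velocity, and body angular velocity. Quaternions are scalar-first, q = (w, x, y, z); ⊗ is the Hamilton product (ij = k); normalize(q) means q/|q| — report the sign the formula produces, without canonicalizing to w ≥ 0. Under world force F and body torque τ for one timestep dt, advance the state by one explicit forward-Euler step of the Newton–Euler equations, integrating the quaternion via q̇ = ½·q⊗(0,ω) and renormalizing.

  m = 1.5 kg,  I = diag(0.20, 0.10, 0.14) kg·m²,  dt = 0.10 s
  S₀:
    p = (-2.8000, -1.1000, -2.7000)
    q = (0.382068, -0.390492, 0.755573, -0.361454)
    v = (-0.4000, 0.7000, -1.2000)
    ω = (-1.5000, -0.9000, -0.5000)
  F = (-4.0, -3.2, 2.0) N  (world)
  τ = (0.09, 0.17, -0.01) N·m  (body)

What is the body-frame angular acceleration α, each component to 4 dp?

ω×(Iω) gyroscopic = (0.0180, 0.0450, -0.1350)
angular accel α = (0.3600, 1.2500, 0.8929)

α = (0.3600, 1.2500, 0.8929)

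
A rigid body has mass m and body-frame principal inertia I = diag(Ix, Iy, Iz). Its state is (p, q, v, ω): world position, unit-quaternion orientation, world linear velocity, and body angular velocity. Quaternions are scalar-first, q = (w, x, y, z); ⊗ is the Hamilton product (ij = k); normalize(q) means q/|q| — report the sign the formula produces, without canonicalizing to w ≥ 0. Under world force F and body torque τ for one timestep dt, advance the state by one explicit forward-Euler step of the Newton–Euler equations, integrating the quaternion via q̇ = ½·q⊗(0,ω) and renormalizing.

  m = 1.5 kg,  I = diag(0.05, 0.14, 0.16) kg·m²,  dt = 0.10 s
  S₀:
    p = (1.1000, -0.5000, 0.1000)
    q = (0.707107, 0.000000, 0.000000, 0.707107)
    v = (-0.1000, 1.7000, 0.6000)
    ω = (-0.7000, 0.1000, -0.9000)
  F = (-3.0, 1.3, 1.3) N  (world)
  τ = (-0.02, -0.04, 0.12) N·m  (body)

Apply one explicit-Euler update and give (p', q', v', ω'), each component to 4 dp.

p' = (1.0900, -0.3300, 0.1600)
q' = (0.7377, -0.0282, -0.0212, 0.6742)
v' = (-0.3000, 1.7867, 0.6867)
ω' = (-0.7364, 0.1209, -0.8211)

linear accel F/m = (-2.0000, 0.8667, 0.8667)
p + v·dt = (1.0900, -0.3300, 0.1600)
v + (F/m)dt = (-0.3000, 1.7867, 0.6867)
ω×(Iω) gyroscopic = (-0.0018, -0.0693, -0.0063)
α = I⁻¹(τ − ω×Iω) = (-0.3640, 0.2093, 0.7894)
ω + α·dt = (-0.7364, 0.1209, -0.8211)
2q̇ = q⊗(0,ω) = (0.6363963, -0.5656856, -0.4242642, -0.6363963)
q' = normalize(q + ½dt·q⊗(0,ω)) = (0.7377, -0.0282, -0.0212, 0.6742)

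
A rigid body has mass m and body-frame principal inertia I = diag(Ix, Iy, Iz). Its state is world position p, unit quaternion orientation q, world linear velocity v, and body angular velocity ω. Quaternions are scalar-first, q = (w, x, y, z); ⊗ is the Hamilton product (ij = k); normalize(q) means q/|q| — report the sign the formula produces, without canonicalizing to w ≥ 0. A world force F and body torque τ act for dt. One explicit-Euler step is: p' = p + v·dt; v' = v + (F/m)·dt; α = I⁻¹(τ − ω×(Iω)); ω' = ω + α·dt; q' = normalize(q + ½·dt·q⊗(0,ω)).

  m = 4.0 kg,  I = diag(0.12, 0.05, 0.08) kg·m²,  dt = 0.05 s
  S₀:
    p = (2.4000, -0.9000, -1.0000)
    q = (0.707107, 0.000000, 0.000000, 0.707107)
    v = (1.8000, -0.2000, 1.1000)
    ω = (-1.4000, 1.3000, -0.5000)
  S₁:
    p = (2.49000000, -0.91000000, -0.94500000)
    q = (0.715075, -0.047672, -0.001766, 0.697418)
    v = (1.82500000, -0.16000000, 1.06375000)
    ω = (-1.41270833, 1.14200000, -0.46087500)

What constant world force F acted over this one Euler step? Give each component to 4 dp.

Δv = v₁−v₀ = (0.02500000, 0.04000000, -0.03625000)
m·(v₁−v₀)/dt = (2.0000, 3.2000, -2.9000)

F = (2.0000, 3.2000, -2.9000)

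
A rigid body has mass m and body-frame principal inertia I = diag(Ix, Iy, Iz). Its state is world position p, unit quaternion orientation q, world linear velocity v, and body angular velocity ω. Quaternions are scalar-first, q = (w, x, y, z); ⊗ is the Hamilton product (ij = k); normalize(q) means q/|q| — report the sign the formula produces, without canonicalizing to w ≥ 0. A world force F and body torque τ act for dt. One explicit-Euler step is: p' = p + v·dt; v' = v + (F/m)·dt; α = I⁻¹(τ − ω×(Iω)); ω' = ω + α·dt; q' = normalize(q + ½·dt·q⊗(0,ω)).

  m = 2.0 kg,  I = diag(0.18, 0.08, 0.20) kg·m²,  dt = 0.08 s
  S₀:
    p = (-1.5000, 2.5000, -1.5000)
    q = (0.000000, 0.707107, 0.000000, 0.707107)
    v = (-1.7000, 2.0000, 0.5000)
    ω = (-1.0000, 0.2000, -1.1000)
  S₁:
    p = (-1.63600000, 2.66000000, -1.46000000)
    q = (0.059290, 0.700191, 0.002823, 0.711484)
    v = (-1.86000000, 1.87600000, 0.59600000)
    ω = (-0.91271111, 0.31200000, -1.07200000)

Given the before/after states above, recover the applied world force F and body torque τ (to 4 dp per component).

F = (-4.0000, -3.1000, 2.4000)
τ = (0.1700, 0.0900, 0.0900)

ω₁ − ω₀ = (0.08728889, 0.11200000, 0.02800000)
I·α + gyro = (0.1700, 0.0900, 0.0900)
v₁ − v₀ = (-0.16000000, -0.12400000, 0.09600000)
applied force F = (-4.0000, -3.1000, 2.4000)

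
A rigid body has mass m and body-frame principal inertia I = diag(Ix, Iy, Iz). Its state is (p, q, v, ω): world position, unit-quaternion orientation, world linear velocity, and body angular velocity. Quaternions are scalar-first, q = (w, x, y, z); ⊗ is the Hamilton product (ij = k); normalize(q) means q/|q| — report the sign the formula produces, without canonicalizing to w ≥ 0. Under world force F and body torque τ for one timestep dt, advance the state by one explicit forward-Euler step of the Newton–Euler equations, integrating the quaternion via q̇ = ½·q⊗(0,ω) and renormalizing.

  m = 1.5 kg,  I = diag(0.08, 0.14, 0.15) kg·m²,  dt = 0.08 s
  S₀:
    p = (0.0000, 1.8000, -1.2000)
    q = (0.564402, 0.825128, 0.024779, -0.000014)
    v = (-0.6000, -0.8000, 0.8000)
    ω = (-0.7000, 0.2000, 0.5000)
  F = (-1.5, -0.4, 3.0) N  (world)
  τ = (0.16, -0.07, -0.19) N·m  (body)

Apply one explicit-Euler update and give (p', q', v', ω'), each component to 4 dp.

p' = (-0.0480, 1.7360, -1.1360)
q' = (0.5869, 0.8093, 0.0128, 0.0186)
v' = (-0.6800, -0.8213, 0.9600)
ω' = (-0.5410, 0.1460, 0.4031)

p' = p + v·dt = (-0.0480, 1.7360, -1.1360)
v' = v + a·dt = (-0.6800, -0.8213, 0.9600)
gyro term ω×Iω = (0.0010, 0.0245, -0.0084)
angular accel α = (1.9875, -0.6750, -1.2107)
ω' = ω + α·dt = (-0.5410, 0.1460, 0.4031)
Hamilton product q⊗(0,ω) = (0.5726408, -0.3826891, -0.2996738, 0.4645719)
q' = normalize(q + ½dt·q⊗(0,ω)) = (0.5869, 0.8093, 0.0128, 0.0186)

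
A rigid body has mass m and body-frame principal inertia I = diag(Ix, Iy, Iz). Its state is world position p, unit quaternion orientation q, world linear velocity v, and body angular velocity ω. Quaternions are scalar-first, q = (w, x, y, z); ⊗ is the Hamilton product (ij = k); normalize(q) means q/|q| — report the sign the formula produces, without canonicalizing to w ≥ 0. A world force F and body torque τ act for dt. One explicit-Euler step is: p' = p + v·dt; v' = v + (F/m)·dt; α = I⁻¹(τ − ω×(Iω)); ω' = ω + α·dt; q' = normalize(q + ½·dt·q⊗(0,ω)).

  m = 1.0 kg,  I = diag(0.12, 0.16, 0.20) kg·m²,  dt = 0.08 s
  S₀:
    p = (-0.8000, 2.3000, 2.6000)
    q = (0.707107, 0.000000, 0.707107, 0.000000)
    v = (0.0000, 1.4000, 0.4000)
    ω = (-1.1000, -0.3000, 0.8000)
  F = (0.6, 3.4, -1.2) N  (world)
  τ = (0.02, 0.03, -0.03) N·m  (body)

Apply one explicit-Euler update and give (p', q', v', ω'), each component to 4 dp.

p' = (-0.8000, 2.4120, 2.6320)
q' = (0.7145, -0.0085, 0.6975, 0.0537)
v' = (0.0480, 1.6720, 0.3040)
ω' = (-1.0803, -0.3202, 0.7827)

linear accel F/m = (0.6000, 3.4000, -1.2000)
new position p' = (-0.8000, 2.4120, 2.6320)
new velocity v' = (0.0480, 1.6720, 0.3040)
α = I⁻¹(τ − ω×Iω) = (0.2467, -0.2525, -0.2160)
ω' = ω + α·dt = (-1.0803, -0.3202, 0.7827)
q⊗(0,ω) = (0.2121321, -0.2121321, -0.2121321, 1.3435033)
updated quaternion q' = (0.7145, -0.0085, 0.6975, 0.0537)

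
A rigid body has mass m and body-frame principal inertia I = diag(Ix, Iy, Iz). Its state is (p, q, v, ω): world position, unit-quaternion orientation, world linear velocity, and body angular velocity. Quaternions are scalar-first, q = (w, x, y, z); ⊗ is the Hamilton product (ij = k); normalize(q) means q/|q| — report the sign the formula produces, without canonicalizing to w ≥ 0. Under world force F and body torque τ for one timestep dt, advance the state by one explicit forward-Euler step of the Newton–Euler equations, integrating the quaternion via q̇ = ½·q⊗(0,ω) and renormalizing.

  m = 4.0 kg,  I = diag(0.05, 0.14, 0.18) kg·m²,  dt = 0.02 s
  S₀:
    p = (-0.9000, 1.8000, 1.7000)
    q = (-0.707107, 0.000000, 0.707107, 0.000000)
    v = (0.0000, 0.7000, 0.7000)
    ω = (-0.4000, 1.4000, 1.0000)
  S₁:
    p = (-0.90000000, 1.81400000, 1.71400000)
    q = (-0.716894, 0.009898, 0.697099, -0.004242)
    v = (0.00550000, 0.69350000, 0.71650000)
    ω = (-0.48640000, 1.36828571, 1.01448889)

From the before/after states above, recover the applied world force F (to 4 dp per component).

velocity change Δv = (0.00550000, -0.00650000, 0.01650000)
F = m·Δv/dt = (1.1000, -1.3000, 3.3000)

F = (1.1000, -1.3000, 3.3000)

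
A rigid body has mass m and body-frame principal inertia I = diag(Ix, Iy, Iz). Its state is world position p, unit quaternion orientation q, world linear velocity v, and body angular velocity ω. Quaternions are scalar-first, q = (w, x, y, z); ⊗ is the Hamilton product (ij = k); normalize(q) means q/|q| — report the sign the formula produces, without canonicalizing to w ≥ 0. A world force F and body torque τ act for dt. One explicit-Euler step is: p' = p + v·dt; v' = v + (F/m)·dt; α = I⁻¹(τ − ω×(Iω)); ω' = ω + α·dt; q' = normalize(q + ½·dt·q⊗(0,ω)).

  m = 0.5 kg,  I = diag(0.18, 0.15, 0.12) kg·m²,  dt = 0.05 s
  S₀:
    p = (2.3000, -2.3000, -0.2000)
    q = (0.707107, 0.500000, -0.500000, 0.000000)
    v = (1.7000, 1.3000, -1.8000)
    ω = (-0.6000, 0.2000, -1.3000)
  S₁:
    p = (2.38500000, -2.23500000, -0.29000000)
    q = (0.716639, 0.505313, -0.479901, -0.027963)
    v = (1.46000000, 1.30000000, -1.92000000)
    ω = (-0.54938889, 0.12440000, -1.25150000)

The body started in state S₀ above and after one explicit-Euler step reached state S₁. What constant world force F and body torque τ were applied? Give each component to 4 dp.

Δv = v₁−v₀ = (-0.24000000, 0.00000000, -0.12000000)
F = m·Δv/dt = (-2.4000, 0.0000, -1.2000)
Δω = ω₁−ω₀ = (0.05061111, -0.07560000, 0.04850000)
gyro term ω₀×Iω₀ = (0.0078, 0.0468, 0.0036)
τ = I·(Δω/dt) + ω₀×(Iω₀) = (0.1900, -0.1800, 0.1200)

F = (-2.4000, 0.0000, -1.2000)
τ = (0.1900, -0.1800, 0.1200)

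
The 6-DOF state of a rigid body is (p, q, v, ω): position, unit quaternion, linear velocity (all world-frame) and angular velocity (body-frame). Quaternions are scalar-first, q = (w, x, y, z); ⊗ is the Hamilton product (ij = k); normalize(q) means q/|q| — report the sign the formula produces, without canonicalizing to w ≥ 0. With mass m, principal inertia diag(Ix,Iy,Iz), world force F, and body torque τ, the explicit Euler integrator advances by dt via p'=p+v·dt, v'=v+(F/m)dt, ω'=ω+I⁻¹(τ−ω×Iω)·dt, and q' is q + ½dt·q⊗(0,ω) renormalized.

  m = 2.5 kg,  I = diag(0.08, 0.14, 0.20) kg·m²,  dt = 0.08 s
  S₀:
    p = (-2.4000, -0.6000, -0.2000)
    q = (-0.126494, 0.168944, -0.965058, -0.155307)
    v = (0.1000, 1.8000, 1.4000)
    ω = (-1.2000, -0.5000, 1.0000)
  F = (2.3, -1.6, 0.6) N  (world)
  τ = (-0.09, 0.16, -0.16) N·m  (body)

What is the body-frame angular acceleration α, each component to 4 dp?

gyro term ω×Iω = (-0.0300, 0.1440, 0.0360)
(τ − ω×Iω)/I = (-0.7500, 0.1143, -0.9800)

α = (-0.7500, 0.1143, -0.9800)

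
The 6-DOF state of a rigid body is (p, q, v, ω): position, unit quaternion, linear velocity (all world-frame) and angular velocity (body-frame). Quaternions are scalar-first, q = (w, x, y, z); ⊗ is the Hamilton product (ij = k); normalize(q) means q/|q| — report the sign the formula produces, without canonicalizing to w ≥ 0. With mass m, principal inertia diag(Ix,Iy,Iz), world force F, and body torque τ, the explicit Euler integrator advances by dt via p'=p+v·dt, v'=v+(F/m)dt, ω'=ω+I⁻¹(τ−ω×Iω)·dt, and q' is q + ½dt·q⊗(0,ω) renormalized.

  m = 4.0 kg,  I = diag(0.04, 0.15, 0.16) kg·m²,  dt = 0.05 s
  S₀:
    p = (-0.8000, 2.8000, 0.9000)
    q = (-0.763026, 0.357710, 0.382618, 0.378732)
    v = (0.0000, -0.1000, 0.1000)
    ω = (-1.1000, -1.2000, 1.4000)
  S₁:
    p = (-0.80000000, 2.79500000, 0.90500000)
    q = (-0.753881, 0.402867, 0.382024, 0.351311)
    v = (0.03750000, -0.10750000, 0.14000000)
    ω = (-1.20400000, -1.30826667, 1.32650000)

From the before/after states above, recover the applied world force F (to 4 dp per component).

F = (3.0000, -0.6000, 3.2000)

v₁ − v₀ = (0.03750000, -0.00750000, 0.04000000)
m·(v₁−v₀)/dt = (3.0000, -0.6000, 3.2000)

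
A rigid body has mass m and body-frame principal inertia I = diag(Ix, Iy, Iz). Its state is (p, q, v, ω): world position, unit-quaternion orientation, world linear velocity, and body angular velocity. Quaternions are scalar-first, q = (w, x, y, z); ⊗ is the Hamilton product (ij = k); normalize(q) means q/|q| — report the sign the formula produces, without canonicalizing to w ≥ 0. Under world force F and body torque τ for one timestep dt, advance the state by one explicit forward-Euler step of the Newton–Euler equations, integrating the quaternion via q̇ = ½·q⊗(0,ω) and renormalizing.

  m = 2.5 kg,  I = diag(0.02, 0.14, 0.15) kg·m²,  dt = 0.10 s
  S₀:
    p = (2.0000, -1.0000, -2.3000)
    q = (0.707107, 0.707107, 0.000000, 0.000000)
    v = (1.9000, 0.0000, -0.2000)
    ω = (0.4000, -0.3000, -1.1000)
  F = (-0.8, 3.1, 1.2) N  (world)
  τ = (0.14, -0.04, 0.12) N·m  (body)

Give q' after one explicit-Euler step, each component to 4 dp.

q⊗(0,ω) = (-0.2828428, 0.2828428, 0.5656856, -0.9899498)
q + ½dt·q⊗(0,ω), renormalized = (0.6917, 0.7199, 0.0282, -0.0494)

q' = (0.6917, 0.7199, 0.0282, -0.0494)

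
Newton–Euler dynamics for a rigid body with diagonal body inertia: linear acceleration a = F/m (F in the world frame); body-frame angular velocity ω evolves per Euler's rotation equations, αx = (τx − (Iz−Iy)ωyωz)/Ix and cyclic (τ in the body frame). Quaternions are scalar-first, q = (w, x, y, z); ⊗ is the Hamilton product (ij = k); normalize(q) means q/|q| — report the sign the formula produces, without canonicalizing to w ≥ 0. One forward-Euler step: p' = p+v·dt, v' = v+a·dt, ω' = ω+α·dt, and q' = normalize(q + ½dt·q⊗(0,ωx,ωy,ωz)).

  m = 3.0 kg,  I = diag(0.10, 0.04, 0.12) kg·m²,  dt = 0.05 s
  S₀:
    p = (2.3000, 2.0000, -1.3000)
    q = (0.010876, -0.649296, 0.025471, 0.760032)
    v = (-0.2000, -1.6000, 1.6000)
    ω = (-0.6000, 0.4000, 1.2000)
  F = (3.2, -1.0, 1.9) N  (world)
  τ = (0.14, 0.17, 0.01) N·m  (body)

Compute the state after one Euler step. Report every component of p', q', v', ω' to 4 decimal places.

linear accel F/m = (1.0667, -0.3333, 0.6333)
p + v·dt = (2.2900, 1.9200, -1.2200)
v' = v + a·dt = (-0.1467, -1.6167, 1.6317)
α = I⁻¹(τ − ω×Iω) = (1.0160, 3.8900, -0.0367)
ω + α·dt = (-0.5492, 0.5945, 1.1982)
2q̇ = q⊗(0,ω) = (-1.3118044, -0.2799732, 0.3274864, -0.2313846)
updated quaternion q' = (-0.0219, -0.6559, 0.0336, 0.7538)

p' = (2.2900, 1.9200, -1.2200)
q' = (-0.0219, -0.6559, 0.0336, 0.7538)
v' = (-0.1467, -1.6167, 1.6317)
ω' = (-0.5492, 0.5945, 1.1982)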